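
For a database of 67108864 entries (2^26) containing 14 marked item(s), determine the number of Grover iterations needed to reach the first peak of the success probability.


After j Grover iterations the success probability is P(j) = sin^2((2j+1)*theta), where sin(theta) = sqrt(k/N).
N = 2^26 = 67108864, k = 14
sin(theta) = sqrt(k/N) = 0.0004567452865
theta = arcsin(sqrt(k/N)) = 0.0004567453024 rad
P(j) reaches its first maximum when (2j+1)*theta is as close as possible to pi/2, i.e. j = round(pi/(4*theta) - 1/2).
pi/(4*theta) - 1/2 = 1719.0539
(For comparison, the common estimate pi/4 * sqrt(N/k) = 1719.5540; the exact maximiser is used here.)
Optimal iterations = 1719

1719


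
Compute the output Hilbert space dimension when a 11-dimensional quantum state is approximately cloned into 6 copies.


Output space = H^(tensor 6) where dim(H) = 11
dim = 11^6
= 121 (after 2 factors)
= 1331 (after 3 factors)
= 14641 (after 4 factors)
= 161051 (after 5 factors)
= 1771561 (after 6 factors)
= 1771561

1771561


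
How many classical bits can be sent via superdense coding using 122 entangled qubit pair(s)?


Superdense coding allows 2 classical bits per shared entangled pair.
122 pair(s) -> 2 * 122 = 244 classical bits

244


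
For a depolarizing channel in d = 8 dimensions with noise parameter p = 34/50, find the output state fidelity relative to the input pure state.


F = (1-p) + p/d
= (1 - 0.6800) + 0.6800/8
= 0.3200 + 0.0850
= 0.4050

0.4050


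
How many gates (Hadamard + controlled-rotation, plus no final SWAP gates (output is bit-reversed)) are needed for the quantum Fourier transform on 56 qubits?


Hadamard gates: 56
Controlled rotations: n*(n-1)/2 = 56*55/2 = 1540
SWAP gates: 0 (omitted)
Total = 56 + 1540
= 1596

1596


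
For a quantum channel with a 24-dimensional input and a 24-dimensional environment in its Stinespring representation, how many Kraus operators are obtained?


Tracing out the environment in an orthonormal basis {|i>_E} gives Kraus operators K_i = <i|_E U |0>_E.
Number of Kraus operators = dim(H_env) = d_env
= 24

24


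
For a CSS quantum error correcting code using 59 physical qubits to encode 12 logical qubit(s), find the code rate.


Code rate R = k/n
= 12/59
= 0.2034

0.2034


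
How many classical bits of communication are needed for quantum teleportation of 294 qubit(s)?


Quantum teleportation requires 2 classical bits per qubit teleported.
294 qubit(s) -> 2 * 294 = 588 classical bits

588


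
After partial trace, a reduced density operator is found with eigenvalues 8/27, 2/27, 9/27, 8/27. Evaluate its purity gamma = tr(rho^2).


tr(rho^2) = sum of eigenvalues squared
= (8/27)^2 + (2/27)^2 + (9/27)^2 + (8/27)^2
= (64 + 4 + 81 + 64) / 729
= 213/729
= 0.2922

0.2922


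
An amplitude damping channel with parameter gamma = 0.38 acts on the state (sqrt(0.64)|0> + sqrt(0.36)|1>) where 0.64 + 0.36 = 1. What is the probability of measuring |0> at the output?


For amplitude damping with parameter gamma on state sqrt(a)|0> + sqrt(b)|1>:
alpha^2 = 0.64, beta^2 = 0.36
P(|0>) = alpha^2 + gamma * beta^2
= 0.64 + 0.38 * 0.36
= 0.64 + 0.1368
= 0.7768

0.7768


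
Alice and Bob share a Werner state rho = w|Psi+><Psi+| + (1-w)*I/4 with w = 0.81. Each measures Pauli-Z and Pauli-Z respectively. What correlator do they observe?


|Psi+> = (|01> + |10>)/sqrt(2)
For the pure Bell state, <Z_A Z_B> = -1 (Bell-state Pauli correlator).
The maximally-mixed part I/4 has tr(I/4 * P tensor P) = 0 for any traceless Pauli P.
So <Z_A Z_B>_rho = w * (-1) + (1 - w) * 0
= 0.81 * (-1)
= -0.8100

-0.8100


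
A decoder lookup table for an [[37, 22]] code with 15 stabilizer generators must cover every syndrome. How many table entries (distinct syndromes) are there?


Each stabilizer generator gives a binary (+1 or -1) measurement outcome.
With 15 independent generators:
Total syndromes = 2^15
= 32768

32768


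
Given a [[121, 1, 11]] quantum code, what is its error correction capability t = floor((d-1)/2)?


Code parameters: [[121, 1, 11]], distance d = 11.
Number of correctable errors = floor((d-1)/2)
= floor((11 - 1)/2)
= floor(10/2)
= 5

5


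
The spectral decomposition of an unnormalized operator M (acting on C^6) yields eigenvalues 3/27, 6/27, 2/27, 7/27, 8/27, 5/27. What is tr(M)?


tr(M) = sum of eigenvalues
= 3/27 + 6/27 + 2/27 + 7/27 + 8/27 + 5/27
= 31/27
= 1.1481

1.1481


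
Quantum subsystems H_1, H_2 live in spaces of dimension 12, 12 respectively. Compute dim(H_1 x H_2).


dim(H_1 x H_2) = 12 * 12
= 144

144


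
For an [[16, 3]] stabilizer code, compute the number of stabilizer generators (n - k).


For an [[n,k]] stabilizer code:
Number of stabilizer generators = n - k
= 16 - 3
= 13

13


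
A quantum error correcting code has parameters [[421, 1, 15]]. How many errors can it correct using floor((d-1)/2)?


Code parameters: [[421, 1, 15]], distance d = 15.
Number of correctable errors = floor((d-1)/2)
= floor((15 - 1)/2)
= floor(14/2)
= 7

7


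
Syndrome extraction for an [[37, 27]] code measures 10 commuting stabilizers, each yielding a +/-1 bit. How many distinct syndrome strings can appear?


Each stabilizer generator gives a binary (+1 or -1) measurement outcome.
With 10 independent generators:
Total syndromes = 2^10
= 1024

1024


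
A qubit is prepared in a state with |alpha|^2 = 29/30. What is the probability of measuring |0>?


|alpha|^2 = 29/30 = 0.9667
|beta|^2 = 1 - 29/30 = 1/30 = 0.0333
P(|0>) = |alpha|^2 = 0.9667

0.9667


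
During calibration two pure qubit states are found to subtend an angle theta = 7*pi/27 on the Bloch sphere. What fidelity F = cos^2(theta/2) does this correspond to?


For states separated by angle theta on Bloch sphere:
F = cos^2(theta/2)
theta = 7*pi/27 = 0.8145
theta/2 = 0.4072
cos(theta/2) = 0.9182
F = 0.8431

0.8431


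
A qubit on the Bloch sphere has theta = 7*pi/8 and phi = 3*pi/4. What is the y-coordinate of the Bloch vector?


theta = 2.7489, phi = 2.3562
r_y = sin(theta)*sin(phi) = 0.3827 * 0.7071
r_y = 0.2706

0.2706


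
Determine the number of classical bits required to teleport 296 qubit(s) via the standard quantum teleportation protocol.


Quantum teleportation requires 2 classical bits per qubit teleported.
296 qubit(s) -> 2 * 296 = 592 classical bits

592


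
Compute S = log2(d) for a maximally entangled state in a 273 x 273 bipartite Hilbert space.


For a maximally entangled state in d x d:
S = log2(d) = log2(273)
= 8.0928

8.0928


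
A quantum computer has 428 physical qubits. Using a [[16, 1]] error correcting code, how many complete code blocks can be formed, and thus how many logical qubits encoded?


Each code block uses 16 physical qubits for 1 logical qubit(s).
Number of complete blocks = floor(428 / 16) = 26
Logical qubits = 26 * 1
= 26

26


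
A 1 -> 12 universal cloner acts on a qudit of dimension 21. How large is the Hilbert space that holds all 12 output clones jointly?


Output space = H^(tensor 12) where dim(H) = 21
dim = 21^12
= 441 (after 2 factors)
= 9261 (after 3 factors)
= 194481 (after 4 factors)
= 4084101 (after 5 factors)
= 85766121 (after 6 factors)
= 1801088541 (after 7 factors)
= 37822859361 (after 8 factors)
= 794280046581 (after 9 factors)
= 16679880978201 (after 10 factors)
= 350277500542221 (after 11 factors)
= 7355827511386641 (after 12 factors)
= 7355827511386641

7355827511386641


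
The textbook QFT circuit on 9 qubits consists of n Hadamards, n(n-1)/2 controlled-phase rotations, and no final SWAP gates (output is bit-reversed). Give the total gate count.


Hadamard gates: 9
Controlled rotations: n*(n-1)/2 = 9*8/2 = 36
SWAP gates: 0 (omitted)
Total = 9 + 36
= 45

45


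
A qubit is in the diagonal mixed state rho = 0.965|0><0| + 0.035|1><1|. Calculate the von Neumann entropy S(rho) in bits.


S = -p*log2(p) - (1-p)*log2(1-p)
p = 0.9650, 1-p = 0.0350
= -0.9650 * log2(0.9650) - 0.0350 * log2(0.0350)
= -(-0.0496) - (-0.1693)
= 0.2189

0.2189


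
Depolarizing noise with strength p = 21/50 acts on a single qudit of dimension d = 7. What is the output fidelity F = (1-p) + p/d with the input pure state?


F = (1-p) + p/d
= (1 - 0.4200) + 0.4200/7
= 0.5800 + 0.0600
= 0.6400

0.6400


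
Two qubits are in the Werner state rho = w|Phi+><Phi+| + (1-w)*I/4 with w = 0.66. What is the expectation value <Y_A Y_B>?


|Phi+> = (|00> + |11>)/sqrt(2)
For the pure Bell state, <Y_A Y_B> = -1 (Bell-state Pauli correlator).
The maximally-mixed part I/4 has tr(I/4 * P tensor P) = 0 for any traceless Pauli P.
So <Y_A Y_B>_rho = w * (-1) + (1 - w) * 0
= 0.66 * (-1)
= -0.6600

-0.6600


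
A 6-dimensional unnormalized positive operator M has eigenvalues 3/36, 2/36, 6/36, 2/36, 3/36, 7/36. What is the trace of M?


tr(M) = sum of eigenvalues
= 3/36 + 2/36 + 6/36 + 2/36 + 3/36 + 7/36
= 23/36
= 0.6389

0.6389


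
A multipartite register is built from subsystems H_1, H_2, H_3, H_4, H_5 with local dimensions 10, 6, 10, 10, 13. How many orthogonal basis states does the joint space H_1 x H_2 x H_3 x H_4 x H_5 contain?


dim(H_1 x H_2 x H_3 x H_4 x H_5) = 10 * 6 * 10 * 10 * 13
= 60 * 10 * 10 * 13
= 600 * 10 * 13
= 6000 * 13
= 78000

78000


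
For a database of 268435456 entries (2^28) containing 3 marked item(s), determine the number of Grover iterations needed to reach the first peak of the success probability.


After j Grover iterations the success probability is P(j) = sin^2((2j+1)*theta), where sin(theta) = sqrt(k/N).
N = 2^28 = 268435456, k = 3
sin(theta) = sqrt(k/N) = 0.0001057159917
theta = arcsin(sqrt(k/N)) = 0.0001057159919 rad
P(j) reaches its first maximum when (2j+1)*theta is as close as possible to pi/2, i.e. j = round(pi/(4*theta) - 1/2).
pi/(4*theta) - 1/2 = 7428.8222
(For comparison, the common estimate pi/4 * sqrt(N/k) = 7429.3222; the exact maximiser is used here.)
Optimal iterations = 7429

7429


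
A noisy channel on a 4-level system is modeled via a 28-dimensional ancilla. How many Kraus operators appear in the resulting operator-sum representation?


Tracing out the environment in an orthonormal basis {|i>_E} gives Kraus operators K_i = <i|_E U |0>_E.
Number of Kraus operators = dim(H_env) = d_env
= 28

28


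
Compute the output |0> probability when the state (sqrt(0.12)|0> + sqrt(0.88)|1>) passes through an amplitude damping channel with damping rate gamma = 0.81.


For amplitude damping with parameter gamma on state sqrt(a)|0> + sqrt(b)|1>:
alpha^2 = 0.12, beta^2 = 0.88
P(|0>) = alpha^2 + gamma * beta^2
= 0.12 + 0.81 * 0.88
= 0.12 + 0.7128
= 0.8328

0.8328


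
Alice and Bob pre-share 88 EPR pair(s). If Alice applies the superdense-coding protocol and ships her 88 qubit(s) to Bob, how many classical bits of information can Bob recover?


Superdense coding allows 2 classical bits per shared entangled pair.
88 pair(s) -> 2 * 88 = 176 classical bits

176


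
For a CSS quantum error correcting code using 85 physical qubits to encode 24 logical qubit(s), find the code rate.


Code rate R = k/n
= 24/85
= 0.2824

0.2824


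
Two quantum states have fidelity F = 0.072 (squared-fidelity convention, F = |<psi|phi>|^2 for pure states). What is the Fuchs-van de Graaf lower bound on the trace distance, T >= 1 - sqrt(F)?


Fuchs-van de Graaf (squared-fidelity convention): 1 - sqrt(F) <= T <= sqrt(1 - F).
Lower bound: T >= 1 - sqrt(F)
sqrt(F) = sqrt(0.072) = 0.2683
T >= 1 - 0.2683
T >= 0.7317

0.7317


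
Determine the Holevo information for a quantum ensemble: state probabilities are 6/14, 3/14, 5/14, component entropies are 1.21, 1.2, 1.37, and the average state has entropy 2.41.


chi = S(rho) - sum_i p_i * S(rho_i)
Weighted entropy = 6/14 * 1.21 + 3/14 * 1.2 + 5/14 * 1.37
= 1.2650
chi = 2.41 - 1.2650
= 1.1450

1.1450


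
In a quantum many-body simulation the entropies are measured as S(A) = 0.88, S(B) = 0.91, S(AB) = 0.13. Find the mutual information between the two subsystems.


I(A:B) = S(A) + S(B) - S(AB)
= 0.88 + 0.91 - 0.13
= 1.6600

1.6600


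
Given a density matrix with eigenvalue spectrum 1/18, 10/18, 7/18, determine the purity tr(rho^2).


tr(rho^2) = sum of eigenvalues squared
= (1/18)^2 + (10/18)^2 + (7/18)^2
= (1 + 100 + 49) / 324
= 150/324
= 0.4630

0.4630


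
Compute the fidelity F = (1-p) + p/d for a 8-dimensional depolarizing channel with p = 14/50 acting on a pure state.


F = (1-p) + p/d
= (1 - 0.2800) + 0.2800/8
= 0.7200 + 0.0350
= 0.7550

0.7550


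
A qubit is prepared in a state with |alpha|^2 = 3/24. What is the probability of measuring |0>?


|alpha|^2 = 3/24 = 0.1250
|beta|^2 = 1 - 3/24 = 21/24 = 0.8750
P(|0>) = |alpha|^2 = 0.1250

0.1250


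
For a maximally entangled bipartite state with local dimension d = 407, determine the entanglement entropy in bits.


For a maximally entangled state in d x d:
S = log2(d) = log2(407)
= 8.6689

8.6689


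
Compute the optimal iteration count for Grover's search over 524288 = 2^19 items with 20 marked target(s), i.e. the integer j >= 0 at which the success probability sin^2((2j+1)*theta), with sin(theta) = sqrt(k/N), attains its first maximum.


After j Grover iterations the success probability is P(j) = sin^2((2j+1)*theta), where sin(theta) = sqrt(k/N).
N = 2^19 = 524288, k = 20
sin(theta) = sqrt(k/N) = 0.006176323555
theta = arcsin(sqrt(k/N)) = 0.006176362824 rad
P(j) reaches its first maximum when (2j+1)*theta is as close as possible to pi/2, i.e. j = round(pi/(4*theta) - 1/2).
pi/(4*theta) - 1/2 = 126.6619
(For comparison, the common estimate pi/4 * sqrt(N/k) = 127.1627; the exact maximiser is used here.)
Optimal iterations = 127

127


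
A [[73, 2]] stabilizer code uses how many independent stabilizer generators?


For an [[n,k]] stabilizer code:
Number of stabilizer generators = n - k
= 73 - 2
= 71

71


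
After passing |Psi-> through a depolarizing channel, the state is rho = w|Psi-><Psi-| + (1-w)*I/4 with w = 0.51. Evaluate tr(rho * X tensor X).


|Psi-> = (|01> - |10>)/sqrt(2)
For the pure Bell state, <X_A X_B> = -1 (Bell-state Pauli correlator).
The maximally-mixed part I/4 has tr(I/4 * P tensor P) = 0 for any traceless Pauli P.
So <X_A X_B>_rho = w * (-1) + (1 - w) * 0
= 0.51 * (-1)
= -0.5100

-0.5100


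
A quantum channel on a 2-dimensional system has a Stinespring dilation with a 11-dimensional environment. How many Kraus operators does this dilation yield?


Tracing out the environment in an orthonormal basis {|i>_E} gives Kraus operators K_i = <i|_E U |0>_E.
Number of Kraus operators = dim(H_env) = d_env
= 11

11


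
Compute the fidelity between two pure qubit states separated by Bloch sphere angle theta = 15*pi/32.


For states separated by angle theta on Bloch sphere:
F = cos^2(theta/2)
theta = 15*pi/32 = 1.4726
theta/2 = 0.7363
cos(theta/2) = 0.7410
F = 0.5490

0.5490


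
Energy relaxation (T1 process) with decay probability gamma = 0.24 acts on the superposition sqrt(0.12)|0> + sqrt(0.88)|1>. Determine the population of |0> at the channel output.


For amplitude damping with parameter gamma on state sqrt(a)|0> + sqrt(b)|1>:
alpha^2 = 0.12, beta^2 = 0.88
P(|0>) = alpha^2 + gamma * beta^2
= 0.12 + 0.24 * 0.88
= 0.12 + 0.2112
= 0.3312

0.3312


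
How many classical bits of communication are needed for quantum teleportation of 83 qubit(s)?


Quantum teleportation requires 2 classical bits per qubit teleported.
83 qubit(s) -> 2 * 83 = 166 classical bits

166


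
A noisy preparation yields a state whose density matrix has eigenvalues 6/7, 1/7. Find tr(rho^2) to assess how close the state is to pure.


tr(rho^2) = sum of eigenvalues squared
= (6/7)^2 + (1/7)^2
= (36 + 1) / 49
= 37/49
= 0.7551

0.7551


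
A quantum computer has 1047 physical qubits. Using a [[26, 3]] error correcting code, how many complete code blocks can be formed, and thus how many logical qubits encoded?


Each code block uses 26 physical qubits for 3 logical qubit(s).
Number of complete blocks = floor(1047 / 26) = 40
Logical qubits = 40 * 3
= 120

120


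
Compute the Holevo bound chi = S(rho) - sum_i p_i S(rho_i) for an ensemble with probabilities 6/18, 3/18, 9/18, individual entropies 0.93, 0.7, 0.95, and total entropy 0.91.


chi = S(rho) - sum_i p_i * S(rho_i)
Weighted entropy = 6/18 * 0.93 + 3/18 * 0.7 + 9/18 * 0.95
= 0.9017
chi = 0.91 - 0.9017
= 0.0083

0.0083


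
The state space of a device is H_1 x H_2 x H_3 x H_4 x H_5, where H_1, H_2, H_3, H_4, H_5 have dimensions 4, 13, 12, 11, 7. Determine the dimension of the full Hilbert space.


dim(H_1 x H_2 x H_3 x H_4 x H_5) = 4 * 13 * 12 * 11 * 7
= 52 * 12 * 11 * 7
= 624 * 11 * 7
= 6864 * 7
= 48048

48048


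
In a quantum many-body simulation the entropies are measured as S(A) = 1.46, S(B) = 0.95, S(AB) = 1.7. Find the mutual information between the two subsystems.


I(A:B) = S(A) + S(B) - S(AB)
= 1.46 + 0.95 - 1.7
= 0.7100

0.7100


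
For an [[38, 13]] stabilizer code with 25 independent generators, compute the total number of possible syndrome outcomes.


Each stabilizer generator gives a binary (+1 or -1) measurement outcome.
With 25 independent generators:
Total syndromes = 2^25
= 33554432

33554432


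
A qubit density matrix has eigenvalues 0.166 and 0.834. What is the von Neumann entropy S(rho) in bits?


S = -p*log2(p) - (1-p)*log2(1-p)
p = 0.1660, 1-p = 0.8340
= -0.1660 * log2(0.1660) - 0.8340 * log2(0.8340)
= -(-0.4301) - (-0.2184)
= 0.6485

0.6485


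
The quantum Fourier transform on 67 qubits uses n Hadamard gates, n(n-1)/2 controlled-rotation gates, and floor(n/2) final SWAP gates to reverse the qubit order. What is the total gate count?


Hadamard gates: 67
Controlled rotations: n*(n-1)/2 = 67*66/2 = 2211
SWAP gates: floor(n/2) = floor(67/2) = 33
Total = 67 + 2211 + 33
= 2311

2311


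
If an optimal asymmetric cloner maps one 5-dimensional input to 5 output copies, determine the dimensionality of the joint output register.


Output space = H^(tensor 5) where dim(H) = 5
dim = 5^5
= 25 (after 2 factors)
= 125 (after 3 factors)
= 625 (after 4 factors)
= 3125 (after 5 factors)
= 3125

3125


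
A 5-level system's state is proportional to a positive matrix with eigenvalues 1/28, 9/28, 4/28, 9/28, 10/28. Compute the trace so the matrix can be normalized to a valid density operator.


tr(M) = sum of eigenvalues
= 1/28 + 9/28 + 4/28 + 9/28 + 10/28
= 33/28
= 1.1786

1.1786


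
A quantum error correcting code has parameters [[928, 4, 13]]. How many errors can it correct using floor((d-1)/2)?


Code parameters: [[928, 4, 13]], distance d = 13.
Number of correctable errors = floor((d-1)/2)
= floor((13 - 1)/2)
= floor(12/2)
= 6

6


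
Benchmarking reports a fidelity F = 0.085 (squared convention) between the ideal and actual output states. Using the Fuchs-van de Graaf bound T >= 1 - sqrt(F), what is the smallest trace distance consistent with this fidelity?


Fuchs-van de Graaf (squared-fidelity convention): 1 - sqrt(F) <= T <= sqrt(1 - F).
Lower bound: T >= 1 - sqrt(F)
sqrt(F) = sqrt(0.085) = 0.2915
T >= 1 - 0.2915
T >= 0.7085

0.7085


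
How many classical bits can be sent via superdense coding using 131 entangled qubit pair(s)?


Superdense coding allows 2 classical bits per shared entangled pair.
131 pair(s) -> 2 * 131 = 262 classical bits

262


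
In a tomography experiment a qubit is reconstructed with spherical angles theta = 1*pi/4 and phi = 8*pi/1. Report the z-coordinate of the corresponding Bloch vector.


theta = 0.7854, phi = 25.1327
r_z = cos(theta) = 0.7071

0.7071


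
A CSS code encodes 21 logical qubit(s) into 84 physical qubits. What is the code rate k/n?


Code rate R = k/n
= 21/84
= 0.2500

0.2500


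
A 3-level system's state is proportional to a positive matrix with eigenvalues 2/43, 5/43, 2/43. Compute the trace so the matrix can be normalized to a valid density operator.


tr(M) = sum of eigenvalues
= 2/43 + 5/43 + 2/43
= 9/43
= 0.2093

0.2093


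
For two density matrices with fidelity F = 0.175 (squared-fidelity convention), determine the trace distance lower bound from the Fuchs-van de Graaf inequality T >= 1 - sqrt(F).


Fuchs-van de Graaf (squared-fidelity convention): 1 - sqrt(F) <= T <= sqrt(1 - F).
Lower bound: T >= 1 - sqrt(F)
sqrt(F) = sqrt(0.175) = 0.4183
T >= 1 - 0.4183
T >= 0.5817

0.5817


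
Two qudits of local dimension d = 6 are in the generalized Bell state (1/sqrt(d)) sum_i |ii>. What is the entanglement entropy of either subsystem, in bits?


For a maximally entangled state in d x d:
S = log2(d) = log2(6)
= 2.5850

2.5850


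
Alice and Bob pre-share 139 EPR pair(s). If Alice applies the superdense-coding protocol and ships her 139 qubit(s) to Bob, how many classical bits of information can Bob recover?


Superdense coding allows 2 classical bits per shared entangled pair.
139 pair(s) -> 2 * 139 = 278 classical bits

278


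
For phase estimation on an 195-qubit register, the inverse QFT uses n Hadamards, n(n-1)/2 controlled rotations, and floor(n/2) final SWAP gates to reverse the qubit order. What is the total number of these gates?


Hadamard gates: 195
Controlled rotations: n*(n-1)/2 = 195*194/2 = 18915
SWAP gates: floor(n/2) = floor(195/2) = 97
Total = 195 + 18915 + 97
= 19207

19207


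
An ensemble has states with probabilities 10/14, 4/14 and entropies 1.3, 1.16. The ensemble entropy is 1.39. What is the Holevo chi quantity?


chi = S(rho) - sum_i p_i * S(rho_i)
Weighted entropy = 10/14 * 1.3 + 4/14 * 1.16
= 1.2600
chi = 1.39 - 1.2600
= 0.1300

0.1300


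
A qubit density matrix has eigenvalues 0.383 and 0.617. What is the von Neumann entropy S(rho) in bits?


S = -p*log2(p) - (1-p)*log2(1-p)
p = 0.3830, 1-p = 0.6170
= -0.3830 * log2(0.3830) - 0.6170 * log2(0.6170)
= -(-0.5303) - (-0.4298)
= 0.9601

0.9601


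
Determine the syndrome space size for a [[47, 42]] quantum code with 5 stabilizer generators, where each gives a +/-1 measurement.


Each stabilizer generator gives a binary (+1 or -1) measurement outcome.
With 5 independent generators:
Total syndromes = 2^5
= 32

32


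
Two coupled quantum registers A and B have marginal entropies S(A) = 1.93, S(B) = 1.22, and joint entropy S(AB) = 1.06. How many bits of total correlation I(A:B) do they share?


I(A:B) = S(A) + S(B) - S(AB)
= 1.93 + 1.22 - 1.06
= 2.0900

2.0900


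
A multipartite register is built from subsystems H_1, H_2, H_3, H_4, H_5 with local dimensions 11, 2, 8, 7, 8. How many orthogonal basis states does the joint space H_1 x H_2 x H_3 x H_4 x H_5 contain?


dim(H_1 x H_2 x H_3 x H_4 x H_5) = 11 * 2 * 8 * 7 * 8
= 22 * 8 * 7 * 8
= 176 * 7 * 8
= 1232 * 8
= 9856

9856


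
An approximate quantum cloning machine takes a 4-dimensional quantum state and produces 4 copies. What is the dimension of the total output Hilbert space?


Output space = H^(tensor 4) where dim(H) = 4
dim = 4^4
= 16 (after 2 factors)
= 64 (after 3 factors)
= 256 (after 4 factors)
= 256

256


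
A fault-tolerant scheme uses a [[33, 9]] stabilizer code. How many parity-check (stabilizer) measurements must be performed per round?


For an [[n,k]] stabilizer code:
Number of stabilizer generators = n - k
= 33 - 9
= 24

24


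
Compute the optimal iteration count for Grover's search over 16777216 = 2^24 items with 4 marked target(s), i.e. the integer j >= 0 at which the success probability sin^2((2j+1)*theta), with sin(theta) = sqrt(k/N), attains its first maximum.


After j Grover iterations the success probability is P(j) = sin^2((2j+1)*theta), where sin(theta) = sqrt(k/N).
N = 2^24 = 16777216, k = 4
sin(theta) = sqrt(k/N) = 0.00048828125
theta = arcsin(sqrt(k/N)) = 0.0004882812694 rad
P(j) reaches its first maximum when (2j+1)*theta is as close as possible to pi/2, i.e. j = round(pi/(4*theta) - 1/2).
pi/(4*theta) - 1/2 = 1607.9954
(For comparison, the common estimate pi/4 * sqrt(N/k) = 1608.4954; the exact maximiser is used here.)
Optimal iterations = 1608

1608


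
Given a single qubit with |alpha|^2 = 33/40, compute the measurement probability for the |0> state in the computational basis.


|alpha|^2 = 33/40 = 0.8250
|beta|^2 = 1 - 33/40 = 7/40 = 0.1750
P(|0>) = |alpha|^2 = 0.8250

0.8250


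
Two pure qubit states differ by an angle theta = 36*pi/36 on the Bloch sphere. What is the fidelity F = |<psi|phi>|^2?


For states separated by angle theta on Bloch sphere:
F = cos^2(theta/2)
theta = 36*pi/36 = 3.1416
theta/2 = 1.5708
cos(theta/2) = 0.0000
F = 0.0000

0.0000


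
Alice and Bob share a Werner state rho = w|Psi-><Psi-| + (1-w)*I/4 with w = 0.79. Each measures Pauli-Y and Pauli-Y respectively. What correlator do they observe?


|Psi-> = (|01> - |10>)/sqrt(2)
For the pure Bell state, <Y_A Y_B> = -1 (Bell-state Pauli correlator).
The maximally-mixed part I/4 has tr(I/4 * P tensor P) = 0 for any traceless Pauli P.
So <Y_A Y_B>_rho = w * (-1) + (1 - w) * 0
= 0.79 * (-1)
= -0.7900

-0.7900


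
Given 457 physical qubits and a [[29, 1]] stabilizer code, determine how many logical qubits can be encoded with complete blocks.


Each code block uses 29 physical qubits for 1 logical qubit(s).
Number of complete blocks = floor(457 / 29) = 15
Logical qubits = 15 * 1
= 15

15


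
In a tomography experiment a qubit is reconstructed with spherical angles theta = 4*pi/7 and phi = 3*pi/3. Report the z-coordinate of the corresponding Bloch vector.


theta = 1.7952, phi = 3.1416
r_z = cos(theta) = -0.2225

-0.2225


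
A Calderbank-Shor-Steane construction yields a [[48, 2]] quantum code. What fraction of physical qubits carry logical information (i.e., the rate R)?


Code rate R = k/n
= 2/48
= 0.0417

0.0417


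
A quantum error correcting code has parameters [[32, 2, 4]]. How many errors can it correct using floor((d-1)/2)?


Code parameters: [[32, 2, 4]], distance d = 4.
Number of correctable errors = floor((d-1)/2)
= floor((4 - 1)/2)
= floor(3/2)
= 1

1


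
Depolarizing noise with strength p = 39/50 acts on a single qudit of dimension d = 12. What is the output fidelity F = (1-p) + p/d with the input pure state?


F = (1-p) + p/d
= (1 - 0.7800) + 0.7800/12
= 0.2200 + 0.0650
= 0.2850

0.2850


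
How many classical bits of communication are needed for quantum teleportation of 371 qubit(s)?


Quantum teleportation requires 2 classical bits per qubit teleported.
371 qubit(s) -> 2 * 371 = 742 classical bits

742


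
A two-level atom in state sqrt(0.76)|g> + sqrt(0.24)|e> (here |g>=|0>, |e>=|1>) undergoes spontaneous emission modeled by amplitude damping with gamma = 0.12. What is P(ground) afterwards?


For amplitude damping with parameter gamma on state sqrt(a)|0> + sqrt(b)|1>:
alpha^2 = 0.76, beta^2 = 0.24
P(|0>) = alpha^2 + gamma * beta^2
= 0.76 + 0.12 * 0.24
= 0.76 + 0.0288
= 0.7888

0.7888


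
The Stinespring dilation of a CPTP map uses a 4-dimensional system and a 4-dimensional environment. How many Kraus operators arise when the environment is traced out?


Tracing out the environment in an orthonormal basis {|i>_E} gives Kraus operators K_i = <i|_E U |0>_E.
Number of Kraus operators = dim(H_env) = d_env
= 4

4


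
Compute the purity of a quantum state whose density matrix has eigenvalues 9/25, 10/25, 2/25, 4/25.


tr(rho^2) = sum of eigenvalues squared
= (9/25)^2 + (10/25)^2 + (2/25)^2 + (4/25)^2
= (81 + 100 + 4 + 16) / 625
= 201/625
= 0.3216

0.3216


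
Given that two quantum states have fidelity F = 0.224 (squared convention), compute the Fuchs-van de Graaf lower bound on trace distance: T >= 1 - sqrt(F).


Fuchs-van de Graaf (squared-fidelity convention): 1 - sqrt(F) <= T <= sqrt(1 - F).
Lower bound: T >= 1 - sqrt(F)
sqrt(F) = sqrt(0.224) = 0.4733
T >= 1 - 0.4733
T >= 0.5267

0.5267


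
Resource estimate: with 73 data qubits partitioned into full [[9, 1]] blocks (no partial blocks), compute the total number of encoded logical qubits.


Each code block uses 9 physical qubits for 1 logical qubit(s).
Number of complete blocks = floor(73 / 9) = 8
Logical qubits = 8 * 1
= 8

8


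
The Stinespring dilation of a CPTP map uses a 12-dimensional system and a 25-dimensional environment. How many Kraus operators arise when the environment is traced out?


Tracing out the environment in an orthonormal basis {|i>_E} gives Kraus operators K_i = <i|_E U |0>_E.
Number of Kraus operators = dim(H_env) = d_env
= 25

25


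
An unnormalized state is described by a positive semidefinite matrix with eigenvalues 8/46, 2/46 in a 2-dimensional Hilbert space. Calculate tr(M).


tr(M) = sum of eigenvalues
= 8/46 + 2/46
= 10/46
= 0.2174

0.2174


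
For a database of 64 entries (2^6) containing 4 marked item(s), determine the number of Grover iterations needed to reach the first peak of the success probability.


After j Grover iterations the success probability is P(j) = sin^2((2j+1)*theta), where sin(theta) = sqrt(k/N).
N = 2^6 = 64, k = 4
sin(theta) = sqrt(k/N) = 0.25
theta = arcsin(sqrt(k/N)) = 0.2526802551 rad
P(j) reaches its first maximum when (2j+1)*theta is as close as possible to pi/2, i.e. j = round(pi/(4*theta) - 1/2).
pi/(4*theta) - 1/2 = 2.6083
(For comparison, the common estimate pi/4 * sqrt(N/k) = 3.1416; the exact maximiser is used here.)
Optimal iterations = 3

3


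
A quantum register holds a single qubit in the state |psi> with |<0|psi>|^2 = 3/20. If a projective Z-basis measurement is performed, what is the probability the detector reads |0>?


|alpha|^2 = 3/20 = 0.1500
|beta|^2 = 1 - 3/20 = 17/20 = 0.8500
P(|0>) = |alpha|^2 = 0.1500

0.1500


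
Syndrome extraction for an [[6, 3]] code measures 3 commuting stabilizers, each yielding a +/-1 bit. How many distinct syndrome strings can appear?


Each stabilizer generator gives a binary (+1 or -1) measurement outcome.
With 3 independent generators:
Total syndromes = 2^3
= 8

8


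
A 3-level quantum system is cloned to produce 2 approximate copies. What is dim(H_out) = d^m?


Output space = H^(tensor 2) where dim(H) = 3
dim = 3^2
= 9

9


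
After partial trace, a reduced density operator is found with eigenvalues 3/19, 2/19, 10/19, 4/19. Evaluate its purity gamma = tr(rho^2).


tr(rho^2) = sum of eigenvalues squared
= (3/19)^2 + (2/19)^2 + (10/19)^2 + (4/19)^2
= (9 + 4 + 100 + 16) / 361
= 129/361
= 0.3573

0.3573


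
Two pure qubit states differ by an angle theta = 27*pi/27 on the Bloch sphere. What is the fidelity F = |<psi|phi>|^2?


For states separated by angle theta on Bloch sphere:
F = cos^2(theta/2)
theta = 27*pi/27 = 3.1416
theta/2 = 1.5708
cos(theta/2) = 0.0000
F = 0.0000

0.0000


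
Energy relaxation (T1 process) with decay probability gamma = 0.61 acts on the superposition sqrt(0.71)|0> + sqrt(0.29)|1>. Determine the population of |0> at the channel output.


For amplitude damping with parameter gamma on state sqrt(a)|0> + sqrt(b)|1>:
alpha^2 = 0.71, beta^2 = 0.29
P(|0>) = alpha^2 + gamma * beta^2
= 0.71 + 0.61 * 0.29
= 0.71 + 0.1769
= 0.8869

0.8869


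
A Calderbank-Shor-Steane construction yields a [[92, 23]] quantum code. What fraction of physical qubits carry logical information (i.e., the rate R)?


Code rate R = k/n
= 23/92
= 0.2500

0.2500


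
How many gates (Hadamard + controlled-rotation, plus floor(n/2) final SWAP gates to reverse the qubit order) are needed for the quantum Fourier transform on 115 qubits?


Hadamard gates: 115
Controlled rotations: n*(n-1)/2 = 115*114/2 = 6555
SWAP gates: floor(n/2) = floor(115/2) = 57
Total = 115 + 6555 + 57
= 6727

6727


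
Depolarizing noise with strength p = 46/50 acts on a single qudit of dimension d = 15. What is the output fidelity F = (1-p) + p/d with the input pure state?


F = (1-p) + p/d
= (1 - 0.9200) + 0.9200/15
= 0.0800 + 0.0613
= 0.1413

0.1413


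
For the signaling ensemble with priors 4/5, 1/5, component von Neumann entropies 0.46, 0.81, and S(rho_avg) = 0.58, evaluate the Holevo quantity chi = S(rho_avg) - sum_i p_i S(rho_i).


chi = S(rho) - sum_i p_i * S(rho_i)
Weighted entropy = 4/5 * 0.46 + 1/5 * 0.81
= 0.5300
chi = 0.58 - 0.5300
= 0.0500

0.0500


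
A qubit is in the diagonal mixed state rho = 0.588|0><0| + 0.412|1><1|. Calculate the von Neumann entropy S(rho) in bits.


S = -p*log2(p) - (1-p)*log2(1-p)
p = 0.5880, 1-p = 0.4120
= -0.5880 * log2(0.5880) - 0.4120 * log2(0.4120)
= -(-0.4505) - (-0.5271)
= 0.9775

0.9775


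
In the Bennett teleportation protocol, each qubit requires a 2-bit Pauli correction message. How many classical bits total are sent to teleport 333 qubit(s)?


Quantum teleportation requires 2 classical bits per qubit teleported.
333 qubit(s) -> 2 * 333 = 666 classical bits

666


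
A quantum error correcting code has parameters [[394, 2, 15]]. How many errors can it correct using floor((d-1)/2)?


Code parameters: [[394, 2, 15]], distance d = 15.
Number of correctable errors = floor((d-1)/2)
= floor((15 - 1)/2)
= floor(14/2)
= 7

7


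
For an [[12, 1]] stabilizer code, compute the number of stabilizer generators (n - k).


For an [[n,k]] stabilizer code:
Number of stabilizer generators = n - k
= 12 - 1
= 11

11


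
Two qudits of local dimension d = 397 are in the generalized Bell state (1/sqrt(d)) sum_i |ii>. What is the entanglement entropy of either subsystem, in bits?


For a maximally entangled state in d x d:
S = log2(d) = log2(397)
= 8.6330

8.6330


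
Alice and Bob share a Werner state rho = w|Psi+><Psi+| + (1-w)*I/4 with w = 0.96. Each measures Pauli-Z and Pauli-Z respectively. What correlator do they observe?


|Psi+> = (|01> + |10>)/sqrt(2)
For the pure Bell state, <Z_A Z_B> = -1 (Bell-state Pauli correlator).
The maximally-mixed part I/4 has tr(I/4 * P tensor P) = 0 for any traceless Pauli P.
So <Z_A Z_B>_rho = w * (-1) + (1 - w) * 0
= 0.96 * (-1)
= -0.9600

-0.9600


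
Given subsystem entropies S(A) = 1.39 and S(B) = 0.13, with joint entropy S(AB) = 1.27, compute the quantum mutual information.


I(A:B) = S(A) + S(B) - S(AB)
= 1.39 + 0.13 - 1.27
= 0.2500

0.2500


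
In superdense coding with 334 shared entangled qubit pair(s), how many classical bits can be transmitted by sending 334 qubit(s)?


Superdense coding allows 2 classical bits per shared entangled pair.
334 pair(s) -> 2 * 334 = 668 classical bits

668


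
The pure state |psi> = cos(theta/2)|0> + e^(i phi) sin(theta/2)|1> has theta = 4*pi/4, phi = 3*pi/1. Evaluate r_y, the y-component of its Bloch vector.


theta = 3.1416, phi = 9.4248
r_y = sin(theta)*sin(phi) = 0.0000 * 0.0000
r_y = 0.0000

0.0000


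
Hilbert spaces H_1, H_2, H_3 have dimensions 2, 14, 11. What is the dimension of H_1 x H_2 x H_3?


dim(H_1 x H_2 x H_3) = 2 * 14 * 11
= 28 * 11
= 308

308


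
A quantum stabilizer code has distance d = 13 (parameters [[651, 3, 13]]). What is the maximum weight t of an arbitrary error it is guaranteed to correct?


Code parameters: [[651, 3, 13]], distance d = 13.
Number of correctable errors = floor((d-1)/2)
= floor((13 - 1)/2)
= floor(12/2)
= 6

6


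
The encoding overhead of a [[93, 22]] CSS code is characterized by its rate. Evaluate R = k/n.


Code rate R = k/n
= 22/93
= 0.2366

0.2366


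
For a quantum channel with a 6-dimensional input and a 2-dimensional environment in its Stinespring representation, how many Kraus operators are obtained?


Tracing out the environment in an orthonormal basis {|i>_E} gives Kraus operators K_i = <i|_E U |0>_E.
Number of Kraus operators = dim(H_env) = d_env
= 2

2


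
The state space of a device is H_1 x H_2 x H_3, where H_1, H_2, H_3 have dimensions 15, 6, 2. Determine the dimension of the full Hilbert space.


dim(H_1 x H_2 x H_3) = 15 * 6 * 2
= 90 * 2
= 180

180


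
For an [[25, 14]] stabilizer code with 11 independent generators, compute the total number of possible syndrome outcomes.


Each stabilizer generator gives a binary (+1 or -1) measurement outcome.
With 11 independent generators:
Total syndromes = 2^11
= 2048

2048


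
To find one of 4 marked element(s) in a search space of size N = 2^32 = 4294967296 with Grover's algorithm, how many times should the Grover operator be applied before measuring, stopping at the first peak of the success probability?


After j Grover iterations the success probability is P(j) = sin^2((2j+1)*theta), where sin(theta) = sqrt(k/N).
N = 2^32 = 4294967296, k = 4
sin(theta) = sqrt(k/N) = 3.051757812e-05
theta = arcsin(sqrt(k/N)) = 3.051757813e-05 rad
P(j) reaches its first maximum when (2j+1)*theta is as close as possible to pi/2, i.e. j = round(pi/(4*theta) - 1/2).
pi/(4*theta) - 1/2 = 25735.4270
(For comparison, the common estimate pi/4 * sqrt(N/k) = 25735.9270; the exact maximiser is used here.)
Optimal iterations = 25735

25735


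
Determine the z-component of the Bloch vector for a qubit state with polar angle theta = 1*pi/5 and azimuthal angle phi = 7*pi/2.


theta = 0.6283, phi = 10.9956
r_z = cos(theta) = 0.8090

0.8090


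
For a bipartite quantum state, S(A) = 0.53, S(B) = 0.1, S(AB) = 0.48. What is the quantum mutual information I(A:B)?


I(A:B) = S(A) + S(B) - S(AB)
= 0.53 + 0.1 - 0.48
= 0.1500

0.1500


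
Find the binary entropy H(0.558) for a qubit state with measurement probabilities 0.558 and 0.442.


S = -p*log2(p) - (1-p)*log2(1-p)
p = 0.5580, 1-p = 0.4420
= -0.5580 * log2(0.5580) - 0.4420 * log2(0.4420)
= -(-0.4696) - (-0.5206)
= 0.9903

0.9903


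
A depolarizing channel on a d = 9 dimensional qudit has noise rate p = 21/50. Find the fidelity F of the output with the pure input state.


F = (1-p) + p/d
= (1 - 0.4200) + 0.4200/9
= 0.5800 + 0.0467
= 0.6267

0.6267


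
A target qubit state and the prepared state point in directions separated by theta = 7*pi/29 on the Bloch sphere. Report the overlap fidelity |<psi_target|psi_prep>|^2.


For states separated by angle theta on Bloch sphere:
F = cos^2(theta/2)
theta = 7*pi/29 = 0.7583
theta/2 = 0.3792
cos(theta/2) = 0.9290
F = 0.8630

0.8630


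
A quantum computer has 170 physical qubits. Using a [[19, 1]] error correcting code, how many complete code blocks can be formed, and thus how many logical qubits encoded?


Each code block uses 19 physical qubits for 1 logical qubit(s).
Number of complete blocks = floor(170 / 19) = 8
Logical qubits = 8 * 1
= 8

8


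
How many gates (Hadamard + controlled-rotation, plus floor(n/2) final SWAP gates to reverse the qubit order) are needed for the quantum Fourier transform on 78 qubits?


Hadamard gates: 78
Controlled rotations: n*(n-1)/2 = 78*77/2 = 3003
SWAP gates: floor(n/2) = floor(78/2) = 39
Total = 78 + 3003 + 39
= 3120

3120


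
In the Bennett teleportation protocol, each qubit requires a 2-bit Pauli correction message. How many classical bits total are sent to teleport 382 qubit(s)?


Quantum teleportation requires 2 classical bits per qubit teleported.
382 qubit(s) -> 2 * 382 = 764 classical bits

764


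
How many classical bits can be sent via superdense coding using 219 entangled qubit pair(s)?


Superdense coding allows 2 classical bits per shared entangled pair.
219 pair(s) -> 2 * 219 = 438 classical bits

438


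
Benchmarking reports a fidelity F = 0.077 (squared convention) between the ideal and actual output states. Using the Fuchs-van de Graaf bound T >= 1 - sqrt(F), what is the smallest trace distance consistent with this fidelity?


Fuchs-van de Graaf (squared-fidelity convention): 1 - sqrt(F) <= T <= sqrt(1 - F).
Lower bound: T >= 1 - sqrt(F)
sqrt(F) = sqrt(0.077) = 0.2775
T >= 1 - 0.2775
T >= 0.7225

0.7225


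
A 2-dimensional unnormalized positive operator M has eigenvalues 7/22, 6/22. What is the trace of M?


tr(M) = sum of eigenvalues
= 7/22 + 6/22
= 13/22
= 0.5909

0.5909


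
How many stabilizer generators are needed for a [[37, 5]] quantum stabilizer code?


For an [[n,k]] stabilizer code:
Number of stabilizer generators = n - k
= 37 - 5
= 32

32
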